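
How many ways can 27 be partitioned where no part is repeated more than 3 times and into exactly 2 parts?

13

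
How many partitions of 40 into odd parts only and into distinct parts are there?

There are too many to list fully; the first 12 (by largest part) are:
39+1
37+3
35+5
33+7
31+9
31+5+3+1
29+11
29+7+3+1
27+13
27+9+3+1
27+7+5+1
25+15
…and 34 more, for 46 total.

46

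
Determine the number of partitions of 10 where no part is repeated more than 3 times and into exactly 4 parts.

9

Listing the qualifying partitions of 10:
7 + 1 + 1 + 1
6 + 2 + 1 + 1
5 + 3 + 1 + 1
5 + 2 + 2 + 1
4 + 4 + 1 + 1
4 + 3 + 2 + 1
4 + 2 + 2 + 2
3 + 3 + 3 + 1
3 + 3 + 2 + 2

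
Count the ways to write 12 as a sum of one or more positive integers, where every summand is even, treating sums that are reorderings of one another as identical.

11

Listing the qualifying partitions of 12:
12
10 + 2
8 + 4
8 + 2 + 2
6 + 6
6 + 4 + 2
6 + 2 + 2 + 2
4 + 4 + 4
4 + 4 + 2 + 2
4 + 2 + 2 + 2 + 2
2 + 2 + 2 + 2 + 2 + 2
That's 11 in total.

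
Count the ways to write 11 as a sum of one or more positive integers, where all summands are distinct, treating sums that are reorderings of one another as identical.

They are:
11
10, 1
9, 2
8, 3
8, 2, 1
7, 4
7, 3, 1
6, 5
6, 4, 1
6, 3, 2
5, 4, 2
5, 3, 2, 1
Counting gives 12.

12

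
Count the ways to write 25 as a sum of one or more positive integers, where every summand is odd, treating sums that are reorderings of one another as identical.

142

A full systematic count gives 142.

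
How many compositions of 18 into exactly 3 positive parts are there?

By stars and bars with positive parts, the count is C(17,2) = 136.

136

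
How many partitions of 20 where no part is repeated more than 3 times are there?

There are 320 such partitions.

320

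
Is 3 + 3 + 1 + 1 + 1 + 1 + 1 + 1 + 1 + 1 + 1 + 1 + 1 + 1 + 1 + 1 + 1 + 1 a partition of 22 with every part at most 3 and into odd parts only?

The parts sum to 22, and the condition 'no summand exceeds 3' holds; the condition 'every summand is odd' holds.

Yes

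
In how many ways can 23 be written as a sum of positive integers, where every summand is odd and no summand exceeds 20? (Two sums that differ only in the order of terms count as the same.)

102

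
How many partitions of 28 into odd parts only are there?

A full systematic count gives 222.

222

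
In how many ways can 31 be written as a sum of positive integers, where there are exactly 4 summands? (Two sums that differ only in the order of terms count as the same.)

There are 225 such partitions.

225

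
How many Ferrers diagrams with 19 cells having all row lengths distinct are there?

A partial list (first 12 by largest part):
19
18,1
17,2
16,3
16,2,1
15,4
15,3,1
14,5
14,4,1
14,3,2
13,6
13,5,1
…and 42 more, for 54 total.

54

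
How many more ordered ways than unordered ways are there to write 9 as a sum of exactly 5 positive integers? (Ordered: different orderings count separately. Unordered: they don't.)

65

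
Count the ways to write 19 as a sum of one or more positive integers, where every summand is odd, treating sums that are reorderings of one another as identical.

54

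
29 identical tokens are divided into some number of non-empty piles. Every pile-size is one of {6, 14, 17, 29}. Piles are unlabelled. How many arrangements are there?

Listing the qualifying partitions of 29:
29
17+6+6

2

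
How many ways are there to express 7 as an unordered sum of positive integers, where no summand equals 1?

4

Listing the qualifying partitions of 7:
7
2,5
3,4
2,2,3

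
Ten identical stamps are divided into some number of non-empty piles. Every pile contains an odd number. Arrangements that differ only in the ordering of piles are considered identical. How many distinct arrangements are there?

10

They are:
9,1
7,3
7,1,1,1
5,5
5,3,1,1
5,1,1,1,1,1
3,3,3,1
3,3,1,1,1,1
3,1,1,1,1,1,1,1
1,1,1,1,1,1,1,1,1,1
Counting gives 10.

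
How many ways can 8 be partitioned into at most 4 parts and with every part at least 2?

7

They are:
8
6,2
5,3
4,4
4,2,2
3,3,2
2,2,2,2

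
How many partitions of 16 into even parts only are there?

22

They are:
16
14,2
12,4
12,2,2
10,6
10,4,2
10,2,2,2
8,8
8,6,2
8,4,4
8,4,2,2
8,2,2,2,2
6,6,4
6,6,2,2
6,4,4,2
6,4,2,2,2
6,2,2,2,2,2
4,4,4,4
4,4,4,2,2
4,4,2,2,2,2
4,2,2,2,2,2,2
2,2,2,2,2,2,2,2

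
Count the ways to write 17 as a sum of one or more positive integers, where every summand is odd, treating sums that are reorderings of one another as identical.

38

There are too many to list fully; the first 12 (by largest part) are:
17
15, 1, 1
13, 3, 1
13, 1, 1, 1, 1
11, 5, 1
11, 3, 3
11, 3, 1, 1, 1
11, 1, 1, 1, 1, 1, 1
9, 7, 1
9, 5, 3
9, 5, 1, 1, 1
9, 3, 3, 1, 1
…and 26 more, for 38 total.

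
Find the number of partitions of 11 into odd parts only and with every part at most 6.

8

Enumerating:
5, 5, 1
5, 3, 3
5, 3, 1, 1, 1
5, 1, 1, 1, 1, 1, 1
3, 3, 3, 1, 1
3, 3, 1, 1, 1, 1, 1
3, 1, 1, 1, 1, 1, 1, 1, 1
1, 1, 1, 1, 1, 1, 1, 1, 1, 1, 1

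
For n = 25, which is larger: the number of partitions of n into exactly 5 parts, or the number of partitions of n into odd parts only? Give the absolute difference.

50

Partitions of 25 into exactly 5 parts: 192.
Partitions of 25 into odd parts only: 142.
|192 − 142| = 50.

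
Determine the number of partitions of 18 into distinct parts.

46

There are too many to list fully; the first 12 (by largest part) are:
18
17 + 1
16 + 2
15 + 3
15 + 2 + 1
14 + 4
14 + 3 + 1
13 + 5
13 + 4 + 1
13 + 3 + 2
12 + 6
12 + 5 + 1
…and 34 more, for 46 total.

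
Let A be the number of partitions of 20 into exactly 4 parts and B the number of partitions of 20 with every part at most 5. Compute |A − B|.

128

Partitions of 20 into exactly 4 parts: 64.
Partitions of 20 with every part at most 5: 192.
|64 − 192| = 128.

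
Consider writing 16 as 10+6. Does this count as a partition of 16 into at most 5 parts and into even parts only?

Yes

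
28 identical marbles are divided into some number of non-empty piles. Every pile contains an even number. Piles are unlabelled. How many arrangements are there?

135

Counting exhaustively, 135 partitions satisfy the conditions.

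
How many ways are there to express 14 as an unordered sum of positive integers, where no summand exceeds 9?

Counting exhaustively, 123 partitions satisfy the conditions.

123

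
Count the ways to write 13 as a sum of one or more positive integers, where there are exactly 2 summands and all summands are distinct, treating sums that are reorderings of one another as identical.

6

The partitions of 13 that satisfy the conditions:
12+1
11+2
10+3
9+4
8+5
7+6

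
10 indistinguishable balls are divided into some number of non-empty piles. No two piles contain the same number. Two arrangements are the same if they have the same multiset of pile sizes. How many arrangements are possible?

Listing the qualifying partitions of 10:
10
9, 1
8, 2
7, 3
7, 2, 1
6, 4
6, 3, 1
5, 4, 1
5, 3, 2
4, 3, 2, 1
That's 10 in total.

10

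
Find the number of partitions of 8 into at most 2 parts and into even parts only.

Listing the qualifying partitions of 8:
8
6 + 2
4 + 4

3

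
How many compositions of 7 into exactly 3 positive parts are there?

Equivalently, choose which 2 of the 6 gaps become plus signs: C(6,2) = 15.

15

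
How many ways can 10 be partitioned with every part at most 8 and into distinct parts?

8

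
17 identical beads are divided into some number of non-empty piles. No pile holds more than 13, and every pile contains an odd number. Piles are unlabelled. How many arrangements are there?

36

A partial list (first 12 by largest part):
13, 3, 1
13, 1, 1, 1, 1
11, 5, 1
11, 3, 3
11, 3, 1, 1, 1
11, 1, 1, 1, 1, 1, 1
9, 7, 1
9, 5, 3
9, 5, 1, 1, 1
9, 3, 3, 1, 1
9, 3, 1, 1, 1, 1, 1
9, 1, 1, 1, 1, 1, 1, 1, 1
…and 24 more, for 36 total.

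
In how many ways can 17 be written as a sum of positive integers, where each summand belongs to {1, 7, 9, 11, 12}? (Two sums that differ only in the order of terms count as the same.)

7

Enumerating:
12 + 1 + 1 + 1 + 1 + 1
11 + 1 + 1 + 1 + 1 + 1 + 1
9 + 7 + 1
9 + 1 + 1 + 1 + 1 + 1 + 1 + 1 + 1
7 + 7 + 1 + 1 + 1
7 + 1 + 1 + 1 + 1 + 1 + 1 + 1 + 1 + 1 + 1
1 + 1 + 1 + 1 + 1 + 1 + 1 + 1 + 1 + 1 + 1 + 1 + 1 + 1 + 1 + 1 + 1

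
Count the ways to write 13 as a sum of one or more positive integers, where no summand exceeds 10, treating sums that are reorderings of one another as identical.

Counting exhaustively, 97 partitions satisfy the conditions.

97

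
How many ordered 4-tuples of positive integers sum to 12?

165

By stars and bars with positive parts, the count is C(11,3) = 165.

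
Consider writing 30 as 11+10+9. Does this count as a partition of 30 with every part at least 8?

Yes

The parts sum to 30, and the condition 'every summand is at least 8' holds.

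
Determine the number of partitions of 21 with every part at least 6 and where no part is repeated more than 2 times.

Listing the qualifying partitions of 21:
21
15, 6
14, 7
13, 8
12, 9
11, 10
9, 6, 6
8, 7, 6

8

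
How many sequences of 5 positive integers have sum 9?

70

Equivalently, choose which 4 of the 8 gaps become plus signs: C(8,4) = 70.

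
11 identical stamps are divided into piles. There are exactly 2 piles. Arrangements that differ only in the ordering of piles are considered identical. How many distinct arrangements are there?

5

Enumerating:
10+1
9+2
8+3
7+4
6+5
Counting gives 5.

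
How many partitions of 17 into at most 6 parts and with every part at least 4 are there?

Enumerating:
17
4 + 13
5 + 12
6 + 11
7 + 10
8 + 9
4 + 4 + 9
4 + 5 + 8
4 + 6 + 7
5 + 5 + 7
5 + 6 + 6
4 + 4 + 4 + 5

12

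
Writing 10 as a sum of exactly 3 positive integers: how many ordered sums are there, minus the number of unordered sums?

Compositions: C(9,2) = 36.
Partitions of 10 into exactly 3 parts: 8.
Difference: 36 − 8 = 28.

28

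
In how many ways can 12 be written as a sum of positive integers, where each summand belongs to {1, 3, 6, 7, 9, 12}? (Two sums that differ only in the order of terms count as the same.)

Listing the qualifying partitions of 12:
12
9,3
9,1,1,1
7,3,1,1
7,1,1,1,1,1
6,6
6,3,3
6,3,1,1,1
6,1,1,1,1,1,1
3,3,3,3
3,3,3,1,1,1
3,3,1,1,1,1,1,1
3,1,1,1,1,1,1,1,1,1
1,1,1,1,1,1,1,1,1,1,1,1

14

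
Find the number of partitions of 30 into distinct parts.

296

Enumerating by decreasing first part gives 296 partitions in all.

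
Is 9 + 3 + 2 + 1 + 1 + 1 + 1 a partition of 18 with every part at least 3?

No

The parts sum to 18, and the condition 'every summand is at least 3' is violated.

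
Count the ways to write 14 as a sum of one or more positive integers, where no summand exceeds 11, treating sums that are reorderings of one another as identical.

131

A full systematic count gives 131.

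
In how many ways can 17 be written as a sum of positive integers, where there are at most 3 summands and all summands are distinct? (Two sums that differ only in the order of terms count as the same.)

25

Enumerating:
17
16 + 1
15 + 2
14 + 3
14 + 2 + 1
13 + 4
13 + 3 + 1
12 + 5
12 + 4 + 1
12 + 3 + 2
11 + 6
11 + 5 + 1
11 + 4 + 2
10 + 7
10 + 6 + 1
10 + 5 + 2
10 + 4 + 3
9 + 8
9 + 7 + 1
9 + 6 + 2
9 + 5 + 3
8 + 7 + 2
8 + 6 + 3
8 + 5 + 4
7 + 6 + 4
That's 25 in total.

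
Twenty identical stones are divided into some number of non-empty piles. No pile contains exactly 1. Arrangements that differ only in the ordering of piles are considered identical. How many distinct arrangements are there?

137

Counting exhaustively, 137 partitions satisfy the conditions.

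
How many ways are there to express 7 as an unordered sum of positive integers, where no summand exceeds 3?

They are:
3+3+1
3+2+2
3+2+1+1
3+1+1+1+1
2+2+2+1
2+2+1+1+1
2+1+1+1+1+1
1+1+1+1+1+1+1
That's 8 in total.

8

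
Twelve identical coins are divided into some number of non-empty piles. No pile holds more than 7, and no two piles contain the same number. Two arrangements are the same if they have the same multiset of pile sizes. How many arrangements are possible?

The partitions of 12 that satisfy the conditions:
7, 5
7, 4, 1
7, 3, 2
6, 5, 1
6, 4, 2
6, 3, 2, 1
5, 4, 3
5, 4, 2, 1

8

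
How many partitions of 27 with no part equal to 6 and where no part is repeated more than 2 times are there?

Enumerating by decreasing first part gives 502 partitions in all.

502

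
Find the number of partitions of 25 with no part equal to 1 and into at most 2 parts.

12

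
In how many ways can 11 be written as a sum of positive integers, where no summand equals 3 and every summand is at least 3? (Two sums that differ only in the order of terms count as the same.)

3

Listing the qualifying partitions of 11:
11
7 + 4
6 + 5
That's 3 in total.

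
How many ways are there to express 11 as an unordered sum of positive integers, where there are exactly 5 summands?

10

Enumerating:
7,1,1,1,1
6,2,1,1,1
5,3,1,1,1
5,2,2,1,1
4,4,1,1,1
4,3,2,1,1
4,2,2,2,1
3,3,3,1,1
3,3,2,2,1
3,2,2,2,2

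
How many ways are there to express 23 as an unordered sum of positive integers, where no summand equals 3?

Direct enumeration gives 628 partitions.

628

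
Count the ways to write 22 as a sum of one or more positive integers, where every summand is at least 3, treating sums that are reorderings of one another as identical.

73

Systematic enumeration (by largest part, then next-largest, …) yields 73.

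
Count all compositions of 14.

The number of compositions of n is 2^(n−1); here 2^13 = 8192.

8192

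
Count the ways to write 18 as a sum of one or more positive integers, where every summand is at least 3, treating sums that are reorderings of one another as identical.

33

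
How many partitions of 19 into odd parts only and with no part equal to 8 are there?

54

A partial list (first 12 by largest part):
19
1, 1, 17
1, 3, 15
1, 1, 1, 1, 15
1, 5, 13
3, 3, 13
1, 1, 1, 3, 13
1, 1, 1, 1, 1, 1, 13
1, 7, 11
3, 5, 11
1, 1, 1, 5, 11
1, 1, 3, 3, 11
…and 42 more, for 54 total.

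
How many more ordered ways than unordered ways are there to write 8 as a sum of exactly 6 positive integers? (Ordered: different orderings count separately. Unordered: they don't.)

19

Ordered (compositions into 6 parts): C(7,5) = 21.
Unordered (partitions into 6 parts): 2.
Difference: 21 − 2 = 19.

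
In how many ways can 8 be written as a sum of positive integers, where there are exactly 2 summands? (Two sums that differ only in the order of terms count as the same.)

4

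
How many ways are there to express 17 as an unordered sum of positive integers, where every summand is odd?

A partial list (first 12 by largest part):
17
15+1+1
13+3+1
13+1+1+1+1
11+5+1
11+3+3
11+3+1+1+1
11+1+1+1+1+1+1
9+7+1
9+5+3
9+5+1+1+1
9+3+3+1+1
…and 26 more, for 38 total.

38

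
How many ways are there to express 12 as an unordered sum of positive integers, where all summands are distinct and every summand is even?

4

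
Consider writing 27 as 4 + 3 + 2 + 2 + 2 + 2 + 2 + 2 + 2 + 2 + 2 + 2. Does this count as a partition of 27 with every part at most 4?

The parts sum to 27, and the condition 'no summand exceeds 4' holds.

Yes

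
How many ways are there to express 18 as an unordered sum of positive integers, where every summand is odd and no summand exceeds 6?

They are:
3+5+5+5
1+1+1+5+5+5
1+1+3+3+5+5
1+1+1+1+1+3+5+5
1+1+1+1+1+1+1+1+5+5
1+3+3+3+3+5
1+1+1+1+3+3+3+5
1+1+1+1+1+1+1+3+3+5
1+1+1+1+1+1+1+1+1+1+3+5
1+1+1+1+1+1+1+1+1+1+1+1+1+5
3+3+3+3+3+3
1+1+1+3+3+3+3+3
1+1+1+1+1+1+3+3+3+3
1+1+1+1+1+1+1+1+1+3+3+3
1+1+1+1+1+1+1+1+1+1+1+1+3+3
1+1+1+1+1+1+1+1+1+1+1+1+1+1+1+3
1+1+1+1+1+1+1+1+1+1+1+1+1+1+1+1+1+1

17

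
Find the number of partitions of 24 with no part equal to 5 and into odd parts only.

68

A partial list (first 12 by largest part):
23,1
21,3
21,1,1,1
19,3,1,1
19,1,1,1,1,1
17,7
17,3,3,1
17,3,1,1,1,1
17,1,1,1,1,1,1,1
15,9
15,7,1,1
15,3,3,3
…and 56 more, for 68 total.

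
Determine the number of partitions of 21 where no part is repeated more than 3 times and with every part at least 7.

6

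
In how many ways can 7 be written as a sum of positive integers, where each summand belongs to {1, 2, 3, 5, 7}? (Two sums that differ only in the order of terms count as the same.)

11

Listing the qualifying partitions of 7:
7
5, 2
5, 1, 1
3, 3, 1
3, 2, 2
3, 2, 1, 1
3, 1, 1, 1, 1
2, 2, 2, 1
2, 2, 1, 1, 1
2, 1, 1, 1, 1, 1
1, 1, 1, 1, 1, 1, 1
Counting gives 11.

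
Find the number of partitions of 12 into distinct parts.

15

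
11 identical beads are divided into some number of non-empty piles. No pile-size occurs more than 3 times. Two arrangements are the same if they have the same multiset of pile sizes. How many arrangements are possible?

A partial list (first 12 by largest part):
11
10, 1
9, 2
9, 1, 1
8, 3
8, 2, 1
8, 1, 1, 1
7, 4
7, 3, 1
7, 2, 2
7, 2, 1, 1
6, 5
…and 26 more, for 38 total.

38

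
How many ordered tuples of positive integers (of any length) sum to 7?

64

There are 6 gaps and each independently is a cut or not, giving 2^6 = 64.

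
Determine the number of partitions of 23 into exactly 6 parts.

Direct enumeration gives 163 partitions.

163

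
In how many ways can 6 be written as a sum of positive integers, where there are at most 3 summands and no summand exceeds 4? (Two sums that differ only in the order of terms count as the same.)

5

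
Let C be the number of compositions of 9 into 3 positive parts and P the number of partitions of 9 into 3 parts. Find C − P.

21

Ordered (compositions into 3 parts): C(8,2) = 28.
Partitions of 9 into exactly 3 parts: 7.
Difference: 28 − 7 = 21.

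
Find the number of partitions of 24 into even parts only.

Systematic enumeration (by largest part, then next-largest, …) yields 77.

77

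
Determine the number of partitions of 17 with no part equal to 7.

Direct enumeration gives 255 partitions.

255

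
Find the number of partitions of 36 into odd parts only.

668

Enumerating by decreasing first part gives 668 partitions in all.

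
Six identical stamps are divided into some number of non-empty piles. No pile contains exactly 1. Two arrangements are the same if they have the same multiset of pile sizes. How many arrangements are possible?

Listing the qualifying partitions of 6:
6
2 + 4
3 + 3
2 + 2 + 2

4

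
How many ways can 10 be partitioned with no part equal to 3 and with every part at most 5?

17

Listing the qualifying partitions of 10:
5+5
5+4+1
5+2+2+1
5+2+1+1+1
5+1+1+1+1+1
4+4+2
4+4+1+1
4+2+2+2
4+2+2+1+1
4+2+1+1+1+1
4+1+1+1+1+1+1
2+2+2+2+2
2+2+2+2+1+1
2+2+2+1+1+1+1
2+2+1+1+1+1+1+1
2+1+1+1+1+1+1+1+1
1+1+1+1+1+1+1+1+1+1
Counting gives 17.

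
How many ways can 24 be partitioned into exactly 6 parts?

Counting exhaustively, 199 partitions satisfy the conditions.

199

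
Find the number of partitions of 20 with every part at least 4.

They are:
20
16,4
15,5
14,6
13,7
12,8
12,4,4
11,9
11,5,4
10,10
10,6,4
10,5,5
9,7,4
9,6,5
8,8,4
8,7,5
8,6,6
8,4,4,4
7,7,6
7,5,4,4
6,6,4,4
6,5,5,4
5,5,5,5
4,4,4,4,4

24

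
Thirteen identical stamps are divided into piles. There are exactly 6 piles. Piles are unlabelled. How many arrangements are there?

14

Enumerating:
8,1,1,1,1,1
7,2,1,1,1,1
6,3,1,1,1,1
6,2,2,1,1,1
5,4,1,1,1,1
5,3,2,1,1,1
5,2,2,2,1,1
4,4,2,1,1,1
4,3,3,1,1,1
4,3,2,2,1,1
4,2,2,2,2,1
3,3,3,2,1,1
3,3,2,2,2,1
3,2,2,2,2,2
That's 14 in total.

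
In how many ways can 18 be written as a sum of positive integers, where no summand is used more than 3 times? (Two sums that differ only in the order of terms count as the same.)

208

Direct enumeration gives 208 partitions.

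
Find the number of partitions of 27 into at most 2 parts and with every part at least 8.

7

Listing the qualifying partitions of 27:
27
19, 8
18, 9
17, 10
16, 11
15, 12
14, 13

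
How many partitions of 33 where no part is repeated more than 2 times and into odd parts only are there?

82

Enumerating by decreasing first part gives 82 partitions in all.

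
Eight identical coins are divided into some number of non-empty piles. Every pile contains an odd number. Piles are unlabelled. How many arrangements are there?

Listing the qualifying partitions of 8:
7,1
5,3
5,1,1,1
3,3,1,1
3,1,1,1,1,1
1,1,1,1,1,1,1,1

6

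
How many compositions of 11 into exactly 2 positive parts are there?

Place 1 bars in the 10 internal gaps of a row of 11 dots: C(10,1) = 10.

10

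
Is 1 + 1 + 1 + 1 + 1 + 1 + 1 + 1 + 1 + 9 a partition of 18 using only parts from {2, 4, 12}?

The parts sum to 18, and the condition 'each summand belongs to {2, 4, 12}' is violated.

No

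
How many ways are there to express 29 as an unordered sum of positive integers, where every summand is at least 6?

There are too many to list fully; the first 12 (by largest part) are:
29
23, 6
22, 7
21, 8
20, 9
19, 10
18, 11
17, 12
17, 6, 6
16, 13
16, 7, 6
15, 14
…and 20 more, for 32 total.

32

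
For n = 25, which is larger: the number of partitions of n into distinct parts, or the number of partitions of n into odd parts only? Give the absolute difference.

0

Partitions of 25 into distinct parts: 142.
Partitions of 25 into odd parts only: 142.
|142 − 142| = 0.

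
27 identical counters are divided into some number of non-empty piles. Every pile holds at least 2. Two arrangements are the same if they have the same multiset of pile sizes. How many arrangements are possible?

Counting exhaustively, 574 partitions satisfy the conditions.

574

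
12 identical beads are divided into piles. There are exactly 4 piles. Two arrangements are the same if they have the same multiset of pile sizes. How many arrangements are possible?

Enumerating:
9 + 1 + 1 + 1
8 + 2 + 1 + 1
7 + 3 + 1 + 1
7 + 2 + 2 + 1
6 + 4 + 1 + 1
6 + 3 + 2 + 1
6 + 2 + 2 + 2
5 + 5 + 1 + 1
5 + 4 + 2 + 1
5 + 3 + 3 + 1
5 + 3 + 2 + 2
4 + 4 + 3 + 1
4 + 4 + 2 + 2
4 + 3 + 3 + 2
3 + 3 + 3 + 3
That's 15 in total.

15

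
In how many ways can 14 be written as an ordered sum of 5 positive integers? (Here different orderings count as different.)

715

By stars and bars with positive parts, the count is C(13,4) = 715.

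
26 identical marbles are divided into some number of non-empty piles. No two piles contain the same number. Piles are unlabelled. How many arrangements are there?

165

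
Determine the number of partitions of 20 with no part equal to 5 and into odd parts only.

37

A partial list (first 12 by largest part):
19+1
17+3
17+1+1+1
15+3+1+1
15+1+1+1+1+1
13+7
13+3+3+1
13+3+1+1+1+1
13+1+1+1+1+1+1+1
11+9
11+7+1+1
11+3+3+3
…and 25 more, for 37 total.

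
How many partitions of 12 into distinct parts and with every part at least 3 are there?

They are:
12
3+9
4+8
5+7
3+4+5

5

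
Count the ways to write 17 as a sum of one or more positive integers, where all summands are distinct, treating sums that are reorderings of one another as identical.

38

There are too many to list fully; the first 12 (by largest part) are:
17
16, 1
15, 2
14, 3
14, 2, 1
13, 4
13, 3, 1
12, 5
12, 4, 1
12, 3, 2
11, 6
11, 5, 1
…and 26 more, for 38 total.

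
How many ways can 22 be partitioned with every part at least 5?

Listing the qualifying partitions of 22:
22
17,5
16,6
15,7
14,8
13,9
12,10
12,5,5
11,11
11,6,5
10,7,5
10,6,6
9,8,5
9,7,6
8,8,6
8,7,7
7,5,5,5
6,6,5,5

18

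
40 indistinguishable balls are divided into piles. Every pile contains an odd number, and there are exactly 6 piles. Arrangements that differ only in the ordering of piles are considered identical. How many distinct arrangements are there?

There are 163 such partitions.

163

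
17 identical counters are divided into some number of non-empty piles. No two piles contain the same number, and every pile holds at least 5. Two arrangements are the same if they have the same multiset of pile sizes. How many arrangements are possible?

5

The partitions of 17 that satisfy the conditions:
17
12 + 5
11 + 6
10 + 7
9 + 8
Counting gives 5.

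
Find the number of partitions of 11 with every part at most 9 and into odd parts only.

11

The partitions of 11 that satisfy the conditions:
1, 1, 9
1, 3, 7
1, 1, 1, 1, 7
1, 5, 5
3, 3, 5
1, 1, 1, 3, 5
1, 1, 1, 1, 1, 1, 5
1, 1, 3, 3, 3
1, 1, 1, 1, 1, 3, 3
1, 1, 1, 1, 1, 1, 1, 1, 3
1, 1, 1, 1, 1, 1, 1, 1, 1, 1, 1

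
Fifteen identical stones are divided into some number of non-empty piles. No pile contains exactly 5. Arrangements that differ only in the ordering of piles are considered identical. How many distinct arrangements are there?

Enumerating by decreasing first part gives 134 partitions in all.

134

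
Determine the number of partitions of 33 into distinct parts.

A full systematic count gives 448.

448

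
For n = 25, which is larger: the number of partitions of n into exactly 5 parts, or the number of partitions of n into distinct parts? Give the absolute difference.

50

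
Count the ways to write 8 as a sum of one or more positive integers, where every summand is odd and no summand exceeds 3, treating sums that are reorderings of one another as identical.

3

Enumerating:
1, 1, 3, 3
1, 1, 1, 1, 1, 3
1, 1, 1, 1, 1, 1, 1, 1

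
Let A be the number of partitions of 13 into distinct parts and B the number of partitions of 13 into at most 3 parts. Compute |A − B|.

3

Partitions of 13 into distinct parts: 18.
Partitions of 13 into at most 3 parts: 21.
|18 − 21| = 3.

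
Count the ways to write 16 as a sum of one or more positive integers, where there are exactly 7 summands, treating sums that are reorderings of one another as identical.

A partial list (first 12 by largest part):
1 + 1 + 1 + 1 + 1 + 1 + 10
1 + 1 + 1 + 1 + 1 + 2 + 9
1 + 1 + 1 + 1 + 1 + 3 + 8
1 + 1 + 1 + 1 + 2 + 2 + 8
1 + 1 + 1 + 1 + 1 + 4 + 7
1 + 1 + 1 + 1 + 2 + 3 + 7
1 + 1 + 1 + 2 + 2 + 2 + 7
1 + 1 + 1 + 1 + 1 + 5 + 6
1 + 1 + 1 + 1 + 2 + 4 + 6
1 + 1 + 1 + 1 + 3 + 3 + 6
1 + 1 + 1 + 2 + 2 + 3 + 6
1 + 1 + 2 + 2 + 2 + 2 + 6
…and 16 more, for 28 total.

28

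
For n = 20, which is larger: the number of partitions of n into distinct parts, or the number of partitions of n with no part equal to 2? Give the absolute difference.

178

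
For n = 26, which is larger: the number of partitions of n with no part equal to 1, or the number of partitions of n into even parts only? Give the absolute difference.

377

Partitions of 26 with no part equal to 1: 478.
Partitions of 26 into even parts only: 101.
|478 − 101| = 377.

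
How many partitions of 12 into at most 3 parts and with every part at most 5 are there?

Listing the qualifying partitions of 12:
5, 5, 2
5, 4, 3
4, 4, 4
That's 3 in total.

3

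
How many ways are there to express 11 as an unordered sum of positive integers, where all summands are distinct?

They are:
11
10,1
9,2
8,3
8,2,1
7,4
7,3,1
6,5
6,4,1
6,3,2
5,4,2
5,3,2,1

12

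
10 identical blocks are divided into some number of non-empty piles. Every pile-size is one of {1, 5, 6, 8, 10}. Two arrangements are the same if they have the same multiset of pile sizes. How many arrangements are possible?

Enumerating:
10
8 + 1 + 1
6 + 1 + 1 + 1 + 1
5 + 5
5 + 1 + 1 + 1 + 1 + 1
1 + 1 + 1 + 1 + 1 + 1 + 1 + 1 + 1 + 1
That's 6 in total.

6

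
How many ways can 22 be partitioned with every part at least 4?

34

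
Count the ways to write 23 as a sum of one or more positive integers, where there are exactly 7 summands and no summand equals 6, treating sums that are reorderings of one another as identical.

Direct enumeration gives 120 partitions.

120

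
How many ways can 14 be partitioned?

Systematic enumeration (by largest part, then next-largest, …) yields 135.

135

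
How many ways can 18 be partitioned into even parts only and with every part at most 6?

12

Listing the qualifying partitions of 18:
6,6,6
6,6,4,2
6,6,2,2,2
6,4,4,4
6,4,4,2,2
6,4,2,2,2,2
6,2,2,2,2,2,2
4,4,4,4,2
4,4,4,2,2,2
4,4,2,2,2,2,2
4,2,2,2,2,2,2,2
2,2,2,2,2,2,2,2,2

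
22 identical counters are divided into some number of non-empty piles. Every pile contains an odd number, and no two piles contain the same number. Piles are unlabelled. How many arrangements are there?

Enumerating:
21 + 1
19 + 3
17 + 5
15 + 7
13 + 9
13 + 5 + 3 + 1
11 + 7 + 3 + 1
9 + 7 + 5 + 1
That's 8 in total.

8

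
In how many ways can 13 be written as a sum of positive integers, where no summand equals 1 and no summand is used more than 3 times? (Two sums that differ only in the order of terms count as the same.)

22

Enumerating:
13
11+2
10+3
9+4
9+2+2
8+5
8+3+2
7+6
7+4+2
7+3+3
7+2+2+2
6+5+2
6+4+3
6+3+2+2
5+5+3
5+4+4
5+4+2+2
5+3+3+2
4+4+3+2
4+3+3+3
4+3+2+2+2
3+3+3+2+2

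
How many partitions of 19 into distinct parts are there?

There are too many to list fully; the first 12 (by largest part) are:
19
1 + 18
2 + 17
3 + 16
1 + 2 + 16
4 + 15
1 + 3 + 15
5 + 14
1 + 4 + 14
2 + 3 + 14
6 + 13
1 + 5 + 13
…and 42 more, for 54 total.

54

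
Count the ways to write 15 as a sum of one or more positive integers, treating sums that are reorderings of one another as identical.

176

Direct enumeration gives 176 partitions.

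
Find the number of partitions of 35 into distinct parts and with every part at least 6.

There are too many to list fully; the first 12 (by largest part) are:
35
6+29
7+28
8+27
9+26
10+25
11+24
12+23
13+22
6+7+22
14+21
6+8+21
…and 31 more, for 43 total.

43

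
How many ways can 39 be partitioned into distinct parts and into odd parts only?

41

A partial list (first 12 by largest part):
39
35+3+1
33+5+1
31+7+1
31+5+3
29+9+1
29+7+3
27+11+1
27+9+3
27+7+5
25+13+1
25+11+3
…and 29 more, for 41 total.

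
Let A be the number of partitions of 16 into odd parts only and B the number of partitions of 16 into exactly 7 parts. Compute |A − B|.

Partitions of 16 into odd parts only: 32.
Partitions of 16 into exactly 7 parts: 28.
|32 − 28| = 4.

4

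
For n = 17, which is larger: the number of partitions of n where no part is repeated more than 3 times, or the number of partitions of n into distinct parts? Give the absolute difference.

128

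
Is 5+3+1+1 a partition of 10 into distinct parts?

No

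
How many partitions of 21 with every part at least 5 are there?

15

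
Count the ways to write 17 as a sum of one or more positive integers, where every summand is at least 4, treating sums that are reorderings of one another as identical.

The partitions of 17 that satisfy the conditions:
17
13+4
12+5
11+6
10+7
9+8
9+4+4
8+5+4
7+6+4
7+5+5
6+6+5
5+4+4+4
That's 12 in total.

12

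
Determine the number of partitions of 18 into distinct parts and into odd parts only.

Listing the qualifying partitions of 18:
17,1
15,3
13,5
11,7
9,5,3,1

5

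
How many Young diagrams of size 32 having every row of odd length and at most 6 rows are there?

A full systematic count gives 126.

126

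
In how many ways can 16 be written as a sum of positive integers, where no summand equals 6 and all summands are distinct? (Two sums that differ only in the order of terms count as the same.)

24

Enumerating:
16
15+1
14+2
13+3
13+2+1
12+4
12+3+1
11+5
11+4+1
11+3+2
10+5+1
10+4+2
10+3+2+1
9+7
9+5+2
9+4+3
9+4+2+1
8+7+1
8+5+3
8+5+2+1
8+4+3+1
7+5+4
7+5+3+1
7+4+3+2
That's 24 in total.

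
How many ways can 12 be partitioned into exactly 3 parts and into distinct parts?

They are:
9, 2, 1
8, 3, 1
7, 4, 1
7, 3, 2
6, 5, 1
6, 4, 2
5, 4, 3
That's 7 in total.

7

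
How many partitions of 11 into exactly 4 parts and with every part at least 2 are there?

3

Listing the qualifying partitions of 11:
5 + 2 + 2 + 2
4 + 3 + 2 + 2
3 + 3 + 3 + 2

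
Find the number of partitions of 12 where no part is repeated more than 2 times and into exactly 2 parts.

Listing the qualifying partitions of 12:
11, 1
10, 2
9, 3
8, 4
7, 5
6, 6
Counting gives 6.

6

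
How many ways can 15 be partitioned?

Enumerating by decreasing first part gives 176 partitions in all.

176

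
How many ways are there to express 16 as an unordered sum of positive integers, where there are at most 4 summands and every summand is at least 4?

11

They are:
16
12, 4
11, 5
10, 6
9, 7
8, 8
8, 4, 4
7, 5, 4
6, 6, 4
6, 5, 5
4, 4, 4, 4
That's 11 in total.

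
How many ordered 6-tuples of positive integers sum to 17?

Place 5 bars in the 16 internal gaps of a row of 17 dots: C(16,5) = 4368.

4368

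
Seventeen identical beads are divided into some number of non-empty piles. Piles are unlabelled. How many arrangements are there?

A full systematic count gives 297.

297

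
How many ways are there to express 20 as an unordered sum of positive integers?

627

There are 627 such partitions.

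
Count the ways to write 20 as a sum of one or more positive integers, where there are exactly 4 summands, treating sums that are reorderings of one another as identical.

There are too many to list fully; the first 12 (by largest part) are:
17 + 1 + 1 + 1
16 + 2 + 1 + 1
15 + 3 + 1 + 1
15 + 2 + 2 + 1
14 + 4 + 1 + 1
14 + 3 + 2 + 1
14 + 2 + 2 + 2
13 + 5 + 1 + 1
13 + 4 + 2 + 1
13 + 3 + 3 + 1
13 + 3 + 2 + 2
12 + 6 + 1 + 1
…and 52 more, for 64 total.

64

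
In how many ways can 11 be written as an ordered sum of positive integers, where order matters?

1024

There are 10 gaps and each independently is a cut or not, giving 2^10 = 1024.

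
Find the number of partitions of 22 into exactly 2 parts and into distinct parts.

Listing the qualifying partitions of 22:
21 + 1
20 + 2
19 + 3
18 + 4
17 + 5
16 + 6
15 + 7
14 + 8
13 + 9
12 + 10
Counting gives 10.

10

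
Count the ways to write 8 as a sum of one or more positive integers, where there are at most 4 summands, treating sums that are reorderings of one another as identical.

Enumerating:
8
7+1
6+2
6+1+1
5+3
5+2+1
5+1+1+1
4+4
4+3+1
4+2+2
4+2+1+1
3+3+2
3+3+1+1
3+2+2+1
2+2+2+2
Counting gives 15.

15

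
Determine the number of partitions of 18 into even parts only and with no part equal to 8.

23

Listing the qualifying partitions of 18:
18
16 + 2
14 + 4
14 + 2 + 2
12 + 6
12 + 4 + 2
12 + 2 + 2 + 2
10 + 6 + 2
10 + 4 + 4
10 + 4 + 2 + 2
10 + 2 + 2 + 2 + 2
6 + 6 + 6
6 + 6 + 4 + 2
6 + 6 + 2 + 2 + 2
6 + 4 + 4 + 4
6 + 4 + 4 + 2 + 2
6 + 4 + 2 + 2 + 2 + 2
6 + 2 + 2 + 2 + 2 + 2 + 2
4 + 4 + 4 + 4 + 2
4 + 4 + 4 + 2 + 2 + 2
4 + 4 + 2 + 2 + 2 + 2 + 2
4 + 2 + 2 + 2 + 2 + 2 + 2 + 2
2 + 2 + 2 + 2 + 2 + 2 + 2 + 2 + 2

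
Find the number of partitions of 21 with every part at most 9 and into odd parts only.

52

A partial list (first 12 by largest part):
3,9,9
1,1,1,9,9
5,7,9
1,1,3,7,9
1,1,1,1,1,7,9
1,1,5,5,9
1,3,3,5,9
1,1,1,1,3,5,9
1,1,1,1,1,1,1,5,9
3,3,3,3,9
1,1,1,3,3,3,9
1,1,1,1,1,1,3,3,9
…and 40 more, for 52 total.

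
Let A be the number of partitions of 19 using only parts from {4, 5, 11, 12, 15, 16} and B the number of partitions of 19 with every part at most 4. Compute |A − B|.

91

Partitions of 19 using only parts from {4, 5, 11, 12, 15, 16}: 3.
Partitions of 19 with every part at most 4: 94.
|3 − 94| = 91.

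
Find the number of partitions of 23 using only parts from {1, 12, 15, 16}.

4

Enumerating:
16,1,1,1,1,1,1,1
15,1,1,1,1,1,1,1,1
12,1,1,1,1,1,1,1,1,1,1,1
1,1,1,1,1,1,1,1,1,1,1,1,1,1,1,1,1,1,1,1,1,1,1
Counting gives 4.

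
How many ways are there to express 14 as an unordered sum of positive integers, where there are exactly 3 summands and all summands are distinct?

The partitions of 14 that satisfy the conditions:
11+2+1
10+3+1
9+4+1
9+3+2
8+5+1
8+4+2
7+6+1
7+5+2
7+4+3
6+5+3

10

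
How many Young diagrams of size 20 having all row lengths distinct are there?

64

There are too many to list fully; the first 12 (by largest part) are:
20
19, 1
18, 2
17, 3
17, 2, 1
16, 4
16, 3, 1
15, 5
15, 4, 1
15, 3, 2
14, 6
14, 5, 1
…and 52 more, for 64 total.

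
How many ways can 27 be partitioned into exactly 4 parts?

Counting exhaustively, 150 partitions satisfy the conditions.

150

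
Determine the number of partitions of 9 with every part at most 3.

The partitions of 9 that satisfy the conditions:
3, 3, 3
3, 3, 2, 1
3, 3, 1, 1, 1
3, 2, 2, 2
3, 2, 2, 1, 1
3, 2, 1, 1, 1, 1
3, 1, 1, 1, 1, 1, 1
2, 2, 2, 2, 1
2, 2, 2, 1, 1, 1
2, 2, 1, 1, 1, 1, 1
2, 1, 1, 1, 1, 1, 1, 1
1, 1, 1, 1, 1, 1, 1, 1, 1
Counting gives 12.

12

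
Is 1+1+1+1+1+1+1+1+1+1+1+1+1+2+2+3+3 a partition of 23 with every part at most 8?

The parts sum to 23, and the condition 'no summand exceeds 8' holds.

Yes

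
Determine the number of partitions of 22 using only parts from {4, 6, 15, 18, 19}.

3

Enumerating:
18 + 4
6 + 6 + 6 + 4
6 + 4 + 4 + 4 + 4
That's 3 in total.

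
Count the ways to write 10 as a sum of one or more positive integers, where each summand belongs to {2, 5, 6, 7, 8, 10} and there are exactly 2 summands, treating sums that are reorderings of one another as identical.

2

Listing the qualifying partitions of 10:
8, 2
5, 5
That's 2 in total.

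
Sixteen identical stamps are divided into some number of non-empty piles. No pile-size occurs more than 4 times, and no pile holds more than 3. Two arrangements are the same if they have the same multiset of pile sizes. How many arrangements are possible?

Enumerating:
3+3+3+3+2+2
3+3+3+3+2+1+1
3+3+3+3+1+1+1+1
3+3+3+2+2+2+1
3+3+3+2+2+1+1+1
3+3+2+2+2+2+1+1
3+3+2+2+2+1+1+1+1
That's 7 in total.

7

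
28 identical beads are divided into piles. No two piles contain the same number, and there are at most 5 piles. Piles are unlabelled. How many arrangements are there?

Direct enumeration gives 207 partitions.

207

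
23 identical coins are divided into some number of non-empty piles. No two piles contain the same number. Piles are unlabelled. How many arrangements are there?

104

Systematic enumeration (by largest part, then next-largest, …) yields 104.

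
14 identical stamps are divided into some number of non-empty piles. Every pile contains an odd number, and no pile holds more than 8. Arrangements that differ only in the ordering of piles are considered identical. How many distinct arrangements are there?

The partitions of 14 that satisfy the conditions:
7, 7
7, 5, 1, 1
7, 3, 3, 1
7, 3, 1, 1, 1, 1
7, 1, 1, 1, 1, 1, 1, 1
5, 5, 3, 1
5, 5, 1, 1, 1, 1
5, 3, 3, 3
5, 3, 3, 1, 1, 1
5, 3, 1, 1, 1, 1, 1, 1
5, 1, 1, 1, 1, 1, 1, 1, 1, 1
3, 3, 3, 3, 1, 1
3, 3, 3, 1, 1, 1, 1, 1
3, 3, 1, 1, 1, 1, 1, 1, 1, 1
3, 1, 1, 1, 1, 1, 1, 1, 1, 1, 1, 1
1, 1, 1, 1, 1, 1, 1, 1, 1, 1, 1, 1, 1, 1
Counting gives 16.

16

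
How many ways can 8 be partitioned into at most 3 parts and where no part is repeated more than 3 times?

10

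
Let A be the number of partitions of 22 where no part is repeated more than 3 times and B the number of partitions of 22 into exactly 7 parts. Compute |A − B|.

Partitions of 22 where no part is repeated more than 3 times: 484.
Partitions of 22 into exactly 7 parts: 131.
|484 − 131| = 353.

353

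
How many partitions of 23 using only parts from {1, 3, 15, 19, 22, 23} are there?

The partitions of 23 that satisfy the conditions:
23
22+1
19+3+1
19+1+1+1+1
15+3+3+1+1
15+3+1+1+1+1+1
15+1+1+1+1+1+1+1+1
3+3+3+3+3+3+3+1+1
3+3+3+3+3+3+1+1+1+1+1
3+3+3+3+3+1+1+1+1+1+1+1+1
3+3+3+3+1+1+1+1+1+1+1+1+1+1+1
3+3+3+1+1+1+1+1+1+1+1+1+1+1+1+1+1
3+3+1+1+1+1+1+1+1+1+1+1+1+1+1+1+1+1+1
3+1+1+1+1+1+1+1+1+1+1+1+1+1+1+1+1+1+1+1+1
1+1+1+1+1+1+1+1+1+1+1+1+1+1+1+1+1+1+1+1+1+1+1

15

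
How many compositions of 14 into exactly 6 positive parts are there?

1287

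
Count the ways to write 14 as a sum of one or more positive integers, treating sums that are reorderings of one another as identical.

135

Direct enumeration gives 135 partitions.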